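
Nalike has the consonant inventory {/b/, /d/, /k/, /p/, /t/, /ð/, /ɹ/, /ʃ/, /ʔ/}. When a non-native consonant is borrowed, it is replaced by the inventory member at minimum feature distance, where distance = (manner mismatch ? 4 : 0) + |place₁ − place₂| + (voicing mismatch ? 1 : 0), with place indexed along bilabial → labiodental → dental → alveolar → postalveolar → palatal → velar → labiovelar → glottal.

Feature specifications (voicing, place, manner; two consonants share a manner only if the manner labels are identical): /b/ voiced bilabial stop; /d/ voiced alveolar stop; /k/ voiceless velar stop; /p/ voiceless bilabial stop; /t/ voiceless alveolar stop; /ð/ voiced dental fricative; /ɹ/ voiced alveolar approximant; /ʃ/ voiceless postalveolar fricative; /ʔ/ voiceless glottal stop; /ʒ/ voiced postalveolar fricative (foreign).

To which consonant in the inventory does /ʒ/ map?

/ʃ/ is closest: same manner (fricative), place distance 0 (postalveolar→postalveolar), voicing differs (+1); total 1. Next closest is /ð/ at distance 2.

ʃ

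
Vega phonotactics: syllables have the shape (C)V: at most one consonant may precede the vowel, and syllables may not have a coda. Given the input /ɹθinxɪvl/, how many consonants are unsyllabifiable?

4

Under (C)V, the unsyllabifiable consonants are /ɹ/, /n/, /v/, /l/ (no codas are permitted; onsets are limited to one consonant).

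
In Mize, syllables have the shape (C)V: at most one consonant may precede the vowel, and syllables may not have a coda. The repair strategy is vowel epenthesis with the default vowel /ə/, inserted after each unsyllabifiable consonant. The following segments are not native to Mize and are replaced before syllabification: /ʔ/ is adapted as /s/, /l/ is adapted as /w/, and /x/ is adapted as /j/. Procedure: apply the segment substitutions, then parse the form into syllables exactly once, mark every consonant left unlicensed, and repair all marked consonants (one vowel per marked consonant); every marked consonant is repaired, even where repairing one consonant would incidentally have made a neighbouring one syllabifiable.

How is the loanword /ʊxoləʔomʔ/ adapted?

ʊjowəsoməsə

Substitution: /x/ → /j/, /l/ → /w/, /ʔ/ → /s/, giving /ʊjowəsoms/.
The consonants /m/, /s/ cannot be parsed into a legal (C)V syllable (no codas are permitted; onsets are limited to one consonant).
Inserting the epenthetic vowel yields /m/ → /mə/, /s/ → /sə/.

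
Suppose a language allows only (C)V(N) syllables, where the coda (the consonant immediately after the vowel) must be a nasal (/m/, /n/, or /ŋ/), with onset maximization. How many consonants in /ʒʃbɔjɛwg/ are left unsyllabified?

Under (C)V(N), the unsyllabifiable consonants are /ʒ/, /ʃ/, /w/, /g/ (only a nasal (/m/, /n/, or /ŋ/) is licensed in coda position; onsets are limited to one consonant).

4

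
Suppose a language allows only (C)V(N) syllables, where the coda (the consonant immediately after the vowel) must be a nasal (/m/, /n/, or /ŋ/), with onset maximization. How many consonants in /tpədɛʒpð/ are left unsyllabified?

Under (C)V(N), the unsyllabifiable consonants are /t/, /ʒ/, /p/, /ð/ (only a nasal (/m/, /n/, or /ŋ/) is licensed in coda position; onsets are limited to one consonant).

4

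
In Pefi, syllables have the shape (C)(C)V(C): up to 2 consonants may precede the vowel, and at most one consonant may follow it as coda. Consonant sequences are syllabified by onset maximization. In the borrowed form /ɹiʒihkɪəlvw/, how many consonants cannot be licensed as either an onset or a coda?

Syllabifying with onset maximization leaves /v/, /w/ stranded (at most one coda consonant is licensed; onsets may contain at most 2 consonants).

2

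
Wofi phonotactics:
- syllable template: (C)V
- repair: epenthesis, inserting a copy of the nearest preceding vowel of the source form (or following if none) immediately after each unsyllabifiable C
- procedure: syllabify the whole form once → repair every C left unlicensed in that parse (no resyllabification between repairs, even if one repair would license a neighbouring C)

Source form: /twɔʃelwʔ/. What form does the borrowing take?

Syllabifying with onset maximization leaves /t/, /l/, /w/, /ʔ/ stranded (no codas are permitted; onsets are limited to one consonant).
Epenthesis after each stranded consonant: /t/ → /tɔ/, /l/ → /le/, /w/ → /we/, /ʔ/ → /ʔe/.

tɔwɔʃeleweʔe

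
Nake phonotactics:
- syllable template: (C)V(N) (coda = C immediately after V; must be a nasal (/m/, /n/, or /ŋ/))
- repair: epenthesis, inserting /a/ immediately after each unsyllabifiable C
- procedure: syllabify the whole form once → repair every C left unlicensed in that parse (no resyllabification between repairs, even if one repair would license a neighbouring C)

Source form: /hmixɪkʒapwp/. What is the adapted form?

Syllabifying with onset maximization leaves /h/, /k/, /p/, /w/, /p/ stranded (only a nasal (/m/, /n/, or /ŋ/) is licensed in coda position; onsets are limited to one consonant).
Epenthesis after each stranded consonant: /h/ → /ha/, /k/ → /ka/, /p/ → /pa/, /w/ → /wa/, /p/ → /pa/.

hamixɪkaʒapawapa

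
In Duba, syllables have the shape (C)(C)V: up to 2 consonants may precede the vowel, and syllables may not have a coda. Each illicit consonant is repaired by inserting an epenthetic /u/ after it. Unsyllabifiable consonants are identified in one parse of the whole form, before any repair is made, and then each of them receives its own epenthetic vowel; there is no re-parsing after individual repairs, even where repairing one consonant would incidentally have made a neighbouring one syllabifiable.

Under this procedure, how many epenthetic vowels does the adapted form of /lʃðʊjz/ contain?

The unsyllabifiable consonants are /l/, /j/, /z/; each receives one epenthetic vowel.

3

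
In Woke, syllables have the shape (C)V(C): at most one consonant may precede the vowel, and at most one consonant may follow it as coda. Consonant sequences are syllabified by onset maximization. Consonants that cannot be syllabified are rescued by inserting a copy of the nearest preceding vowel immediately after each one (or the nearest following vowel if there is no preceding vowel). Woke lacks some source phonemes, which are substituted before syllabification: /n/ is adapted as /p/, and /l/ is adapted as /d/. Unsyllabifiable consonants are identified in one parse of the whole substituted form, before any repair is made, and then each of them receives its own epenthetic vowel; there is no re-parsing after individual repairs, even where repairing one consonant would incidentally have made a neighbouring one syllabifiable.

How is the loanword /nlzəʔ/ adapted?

pədəzəʔ

Substitution: /n/ → /p/, /l/ → /d/, giving /pdzəʔ/.
Under (C)V(C), the unsyllabifiable consonants are /p/, /d/ (at most one coda consonant is licensed; onsets are limited to one consonant).
Inserting the epenthetic vowel yields /p/ → /pə/, /d/ → /də/.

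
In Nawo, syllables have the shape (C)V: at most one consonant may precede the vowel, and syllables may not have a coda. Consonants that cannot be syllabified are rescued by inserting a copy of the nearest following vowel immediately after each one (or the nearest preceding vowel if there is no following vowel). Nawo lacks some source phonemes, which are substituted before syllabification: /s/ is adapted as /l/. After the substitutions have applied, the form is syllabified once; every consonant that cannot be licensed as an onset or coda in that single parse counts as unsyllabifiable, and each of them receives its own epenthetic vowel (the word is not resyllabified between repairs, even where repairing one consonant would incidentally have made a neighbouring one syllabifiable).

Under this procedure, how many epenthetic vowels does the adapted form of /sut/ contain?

1

After substitution the input is /lut/.
The unsyllabifiable consonants are /t/; each receives one epenthetic vowel.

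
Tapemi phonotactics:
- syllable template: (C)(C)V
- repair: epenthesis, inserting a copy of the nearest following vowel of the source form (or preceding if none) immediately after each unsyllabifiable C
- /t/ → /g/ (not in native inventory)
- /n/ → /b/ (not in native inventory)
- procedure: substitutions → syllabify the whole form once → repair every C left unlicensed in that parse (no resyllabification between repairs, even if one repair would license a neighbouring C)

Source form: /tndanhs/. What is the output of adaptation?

gabdabahasa

Substitution: /t/ → /g/, /n/ → /b/, giving /gbdabhs/.
Under (C)(C)V, the unsyllabifiable consonants are /g/, /b/, /h/, /s/ (no codas are permitted; onsets may contain at most 2 consonants).
Epenthesis after each stranded consonant: /g/ → /ga/, /b/ → /ba/, /h/ → /ha/, /s/ → /sa/.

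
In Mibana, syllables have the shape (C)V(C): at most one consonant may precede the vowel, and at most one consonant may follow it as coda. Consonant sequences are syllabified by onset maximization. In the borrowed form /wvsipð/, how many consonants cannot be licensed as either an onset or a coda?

Under (C)V(C), the unsyllabifiable consonants are /w/, /v/, /ð/ (at most one coda consonant is licensed; onsets are limited to one consonant).

3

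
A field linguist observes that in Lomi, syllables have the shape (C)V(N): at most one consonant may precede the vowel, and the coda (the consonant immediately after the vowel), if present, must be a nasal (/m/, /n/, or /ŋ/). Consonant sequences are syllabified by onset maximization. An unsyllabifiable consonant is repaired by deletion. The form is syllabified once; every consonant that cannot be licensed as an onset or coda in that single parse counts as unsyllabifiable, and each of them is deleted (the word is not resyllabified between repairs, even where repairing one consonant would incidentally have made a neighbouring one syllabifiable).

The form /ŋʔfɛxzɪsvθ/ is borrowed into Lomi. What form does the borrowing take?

Syllabifying with onset maximization leaves /ŋ/, /ʔ/, /x/, /s/, /v/, /θ/ stranded (only a nasal (/m/, /n/, or /ŋ/) is licensed in coda position; onsets are limited to one consonant).
Deleting the stranded consonants removes /ŋ/, /ʔ/, /x/, /s/, /v/, /θ/.

fɛzɪ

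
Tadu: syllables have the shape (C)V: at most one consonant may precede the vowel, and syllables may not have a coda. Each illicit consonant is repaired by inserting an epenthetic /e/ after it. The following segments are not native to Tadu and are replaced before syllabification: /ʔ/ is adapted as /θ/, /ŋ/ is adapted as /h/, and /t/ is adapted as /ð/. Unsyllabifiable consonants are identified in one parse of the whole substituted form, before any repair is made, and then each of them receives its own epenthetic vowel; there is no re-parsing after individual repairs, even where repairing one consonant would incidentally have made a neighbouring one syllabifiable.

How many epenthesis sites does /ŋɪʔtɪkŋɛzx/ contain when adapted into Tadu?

After substitution the input is /hɪθðɪkhɛzx/.
The unsyllabifiable consonants are /θ/, /k/, /z/, /x/; each receives one epenthetic vowel.

4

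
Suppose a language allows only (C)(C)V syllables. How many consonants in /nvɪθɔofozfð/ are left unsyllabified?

Syllabifying with onset maximization leaves /z/, /f/, /ð/ stranded (no codas are permitted; onsets may contain at most 2 consonants).

3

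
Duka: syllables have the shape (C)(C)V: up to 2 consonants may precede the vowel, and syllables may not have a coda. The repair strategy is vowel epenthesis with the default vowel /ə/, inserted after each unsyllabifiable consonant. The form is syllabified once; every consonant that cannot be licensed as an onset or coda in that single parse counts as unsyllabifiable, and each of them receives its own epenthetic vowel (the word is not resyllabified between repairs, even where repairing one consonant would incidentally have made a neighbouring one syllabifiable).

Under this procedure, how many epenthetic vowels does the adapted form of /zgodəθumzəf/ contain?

The unsyllabifiable consonants are /f/; each receives one epenthetic vowel.

1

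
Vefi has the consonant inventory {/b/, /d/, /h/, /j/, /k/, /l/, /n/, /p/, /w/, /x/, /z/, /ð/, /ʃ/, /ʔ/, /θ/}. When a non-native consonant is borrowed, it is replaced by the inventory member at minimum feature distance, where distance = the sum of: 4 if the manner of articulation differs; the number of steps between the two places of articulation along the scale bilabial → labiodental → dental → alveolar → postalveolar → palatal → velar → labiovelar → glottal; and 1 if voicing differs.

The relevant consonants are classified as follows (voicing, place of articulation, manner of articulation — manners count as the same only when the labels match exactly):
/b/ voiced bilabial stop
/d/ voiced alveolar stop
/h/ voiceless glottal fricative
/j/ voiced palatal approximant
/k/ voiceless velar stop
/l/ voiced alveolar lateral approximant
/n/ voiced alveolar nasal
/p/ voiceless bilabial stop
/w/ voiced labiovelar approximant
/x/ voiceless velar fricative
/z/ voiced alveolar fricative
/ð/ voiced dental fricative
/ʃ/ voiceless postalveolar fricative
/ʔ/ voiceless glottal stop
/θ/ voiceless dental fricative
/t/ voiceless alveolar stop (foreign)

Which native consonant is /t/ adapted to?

/d/ is closest: same manner (stop), place distance 0 (alveolar→alveolar), voicing differs (+1); total 1. Next closest is /k/ at distance 3.

d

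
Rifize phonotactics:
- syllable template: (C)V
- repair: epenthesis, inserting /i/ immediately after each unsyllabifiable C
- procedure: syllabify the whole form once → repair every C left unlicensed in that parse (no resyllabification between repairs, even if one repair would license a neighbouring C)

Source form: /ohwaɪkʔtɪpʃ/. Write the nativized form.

Under (C)V, the unsyllabifiable consonants are /h/, /k/, /ʔ/, /p/, /ʃ/ (no codas are permitted; onsets are limited to one consonant).
Inserting the epenthetic vowel yields /h/ → /hi/, /k/ → /ki/, /ʔ/ → /ʔi/, /p/ → /pi/, /ʃ/ → /ʃi/.

ohiwaɪkiʔitɪpiʃi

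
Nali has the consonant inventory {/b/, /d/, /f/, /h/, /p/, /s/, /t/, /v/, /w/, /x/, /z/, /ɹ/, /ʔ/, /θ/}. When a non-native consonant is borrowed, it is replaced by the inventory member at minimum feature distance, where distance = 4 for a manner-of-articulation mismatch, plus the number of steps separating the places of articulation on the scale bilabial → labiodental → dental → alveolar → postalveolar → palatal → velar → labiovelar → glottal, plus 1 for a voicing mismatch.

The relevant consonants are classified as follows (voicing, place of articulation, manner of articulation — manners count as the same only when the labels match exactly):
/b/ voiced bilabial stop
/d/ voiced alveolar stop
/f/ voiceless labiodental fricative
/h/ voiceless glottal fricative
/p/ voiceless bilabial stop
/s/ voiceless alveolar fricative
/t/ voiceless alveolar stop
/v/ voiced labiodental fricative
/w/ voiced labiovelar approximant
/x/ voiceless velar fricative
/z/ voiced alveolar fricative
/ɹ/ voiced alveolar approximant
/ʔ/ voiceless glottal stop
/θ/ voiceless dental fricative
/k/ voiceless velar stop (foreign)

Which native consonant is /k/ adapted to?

/ʔ/ is closest: same manner (stop), place distance 2 (velar→glottal), same voicing; total 2. Next closest is /t/ at distance 3.

ʔ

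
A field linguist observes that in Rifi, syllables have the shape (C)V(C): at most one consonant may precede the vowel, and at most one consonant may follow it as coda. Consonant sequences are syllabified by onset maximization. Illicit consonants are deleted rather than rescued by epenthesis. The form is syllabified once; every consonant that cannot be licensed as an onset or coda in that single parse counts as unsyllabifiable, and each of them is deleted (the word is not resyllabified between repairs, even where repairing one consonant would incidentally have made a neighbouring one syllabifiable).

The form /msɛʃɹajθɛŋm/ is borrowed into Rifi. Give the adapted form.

sɛʃɹajθɛŋ

Syllabifying with onset maximization leaves /m/, /m/ stranded (at most one coda consonant is licensed; onsets are limited to one consonant).
Deletion applies to /m/, /m/.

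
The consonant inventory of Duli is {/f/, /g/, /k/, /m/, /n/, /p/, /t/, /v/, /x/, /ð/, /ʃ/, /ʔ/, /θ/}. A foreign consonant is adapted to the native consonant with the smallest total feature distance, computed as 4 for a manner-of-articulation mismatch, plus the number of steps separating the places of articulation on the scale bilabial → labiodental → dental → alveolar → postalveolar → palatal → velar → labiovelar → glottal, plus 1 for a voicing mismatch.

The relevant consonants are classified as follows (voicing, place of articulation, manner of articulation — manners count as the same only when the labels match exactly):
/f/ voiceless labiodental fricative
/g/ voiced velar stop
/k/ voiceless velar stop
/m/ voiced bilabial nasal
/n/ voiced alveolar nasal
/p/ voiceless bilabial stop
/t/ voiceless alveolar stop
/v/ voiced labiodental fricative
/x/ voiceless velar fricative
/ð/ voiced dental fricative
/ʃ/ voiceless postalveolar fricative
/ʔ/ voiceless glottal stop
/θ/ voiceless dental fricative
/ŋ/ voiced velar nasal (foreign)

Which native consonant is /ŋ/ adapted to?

/n/ is closest: same manner (nasal), place distance 3 (velar→alveolar), same voicing; total 3. Next closest is /g/ at distance 4.

n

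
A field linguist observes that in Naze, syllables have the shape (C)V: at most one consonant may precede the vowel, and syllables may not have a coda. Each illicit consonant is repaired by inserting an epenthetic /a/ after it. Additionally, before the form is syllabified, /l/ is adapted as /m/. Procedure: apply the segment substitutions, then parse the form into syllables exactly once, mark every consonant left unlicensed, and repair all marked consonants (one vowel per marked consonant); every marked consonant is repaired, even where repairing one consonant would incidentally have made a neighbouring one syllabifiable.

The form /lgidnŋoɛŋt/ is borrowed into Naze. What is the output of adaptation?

Substitution: /l/ → /m/, giving /mgidnŋoɛŋt/.
Syllabifying with onset maximization leaves /m/, /d/, /n/, /ŋ/, /t/ stranded (no codas are permitted; onsets are limited to one consonant).
Each unlicensed consonant becomes the onset of a new syllable: /m/ → /ma/, /d/ → /da/, /n/ → /na/, /ŋ/ → /ŋa/, /t/ → /ta/.

magidanaŋoɛŋata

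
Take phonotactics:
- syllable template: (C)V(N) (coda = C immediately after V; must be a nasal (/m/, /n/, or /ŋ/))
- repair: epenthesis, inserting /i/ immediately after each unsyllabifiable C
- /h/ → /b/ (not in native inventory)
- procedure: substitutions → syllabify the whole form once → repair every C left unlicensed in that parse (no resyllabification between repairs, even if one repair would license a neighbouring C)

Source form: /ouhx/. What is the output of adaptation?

oubixi

Substitution: /h/ → /b/, giving /oubx/.
The consonants /b/, /x/ cannot be parsed into a legal (C)V(N) syllable (only a nasal (/m/, /n/, or /ŋ/) is licensed in coda position; onsets are limited to one consonant).
Inserting the epenthetic vowel yields /b/ → /bi/, /x/ → /xi/.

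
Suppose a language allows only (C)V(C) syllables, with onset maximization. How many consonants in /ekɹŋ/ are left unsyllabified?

The consonants /ɹ/, /ŋ/ cannot be parsed into a legal (C)V(C) syllable (at most one coda consonant is licensed; onsets are limited to one consonant).

2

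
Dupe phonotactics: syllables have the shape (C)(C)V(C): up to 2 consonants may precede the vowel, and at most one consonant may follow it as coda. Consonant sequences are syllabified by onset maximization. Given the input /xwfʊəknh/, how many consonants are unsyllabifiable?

Under (C)(C)V(C), the unsyllabifiable consonants are /x/, /n/, /h/ (at most one coda consonant is licensed; onsets may contain at most 2 consonants).

3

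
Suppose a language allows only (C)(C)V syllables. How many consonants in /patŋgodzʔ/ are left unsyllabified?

Syllabifying with onset maximization leaves /t/, /d/, /z/, /ʔ/ stranded (no codas are permitted; onsets may contain at most 2 consonants).

4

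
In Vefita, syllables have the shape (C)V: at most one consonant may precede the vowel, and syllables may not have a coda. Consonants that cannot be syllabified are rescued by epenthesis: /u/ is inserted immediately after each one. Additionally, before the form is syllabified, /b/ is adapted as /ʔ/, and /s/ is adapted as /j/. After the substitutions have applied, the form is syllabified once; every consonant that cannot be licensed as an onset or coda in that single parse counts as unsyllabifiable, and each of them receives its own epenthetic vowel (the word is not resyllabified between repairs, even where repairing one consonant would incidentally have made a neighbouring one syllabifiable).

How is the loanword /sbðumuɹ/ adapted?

juʔuðumuɹu

Substitution: /s/ → /j/, /b/ → /ʔ/, giving /jʔðumuɹ/.
Syllabifying with onset maximization leaves /j/, /ʔ/, /ɹ/ stranded (no codas are permitted; onsets are limited to one consonant).
Each unlicensed consonant becomes the onset of a new syllable: /j/ → /ju/, /ʔ/ → /ʔu/, /ɹ/ → /ɹu/.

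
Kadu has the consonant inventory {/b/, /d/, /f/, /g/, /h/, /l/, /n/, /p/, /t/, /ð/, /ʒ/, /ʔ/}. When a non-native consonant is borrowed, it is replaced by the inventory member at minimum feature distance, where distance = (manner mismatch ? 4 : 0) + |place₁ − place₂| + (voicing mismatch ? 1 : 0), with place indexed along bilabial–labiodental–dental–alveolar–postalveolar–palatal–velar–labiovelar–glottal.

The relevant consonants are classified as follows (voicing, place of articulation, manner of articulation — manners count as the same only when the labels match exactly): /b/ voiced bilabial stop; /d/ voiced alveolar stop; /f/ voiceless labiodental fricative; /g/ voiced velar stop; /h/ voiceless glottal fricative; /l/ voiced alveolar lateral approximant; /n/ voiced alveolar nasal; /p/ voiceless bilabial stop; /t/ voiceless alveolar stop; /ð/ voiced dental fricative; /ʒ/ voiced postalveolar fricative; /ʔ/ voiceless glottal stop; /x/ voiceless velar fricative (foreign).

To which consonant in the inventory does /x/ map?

h

/h/ is closest: same manner (fricative), place distance 2 (velar→glottal), same voicing; total 2. Next closest is /ʒ/ at distance 3.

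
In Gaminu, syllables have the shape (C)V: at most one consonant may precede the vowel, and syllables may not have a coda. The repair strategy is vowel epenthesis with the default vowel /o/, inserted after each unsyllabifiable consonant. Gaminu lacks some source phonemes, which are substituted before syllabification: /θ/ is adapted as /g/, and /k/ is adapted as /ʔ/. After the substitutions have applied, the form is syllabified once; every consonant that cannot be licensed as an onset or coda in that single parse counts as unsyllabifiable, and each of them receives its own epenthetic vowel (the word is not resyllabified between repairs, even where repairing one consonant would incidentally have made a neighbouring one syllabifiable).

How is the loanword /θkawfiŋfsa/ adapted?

goʔawofiŋofosa

Substitution: /θ/ → /g/, /k/ → /ʔ/, giving /gʔawfiŋfsa/.
Under (C)V, the unsyllabifiable consonants are /g/, /w/, /ŋ/, /f/ (no codas are permitted; onsets are limited to one consonant).
Inserting the epenthetic vowel yields /g/ → /go/, /w/ → /wo/, /ŋ/ → /ŋo/, /f/ → /fo/.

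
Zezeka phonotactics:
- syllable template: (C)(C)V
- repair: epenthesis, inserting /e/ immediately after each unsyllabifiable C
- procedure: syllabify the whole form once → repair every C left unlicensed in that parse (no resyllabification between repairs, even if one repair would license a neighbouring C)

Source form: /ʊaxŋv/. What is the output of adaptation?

ʊaxeŋeve

Syllabifying with onset maximization leaves /x/, /ŋ/, /v/ stranded (no codas are permitted; onsets may contain at most 2 consonants).
Each unlicensed consonant becomes the onset of a new syllable: /x/ → /xe/, /ŋ/ → /ŋe/, /v/ → /ve/.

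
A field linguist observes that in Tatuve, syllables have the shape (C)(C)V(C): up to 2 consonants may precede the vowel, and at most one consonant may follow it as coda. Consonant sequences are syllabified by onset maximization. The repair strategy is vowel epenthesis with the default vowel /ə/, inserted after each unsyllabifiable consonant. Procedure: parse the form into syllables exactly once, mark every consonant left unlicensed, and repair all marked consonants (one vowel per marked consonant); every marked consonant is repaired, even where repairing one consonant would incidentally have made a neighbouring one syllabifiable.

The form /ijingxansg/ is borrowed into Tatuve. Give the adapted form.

ijingxansəgə

Under (C)(C)V(C), the unsyllabifiable consonants are /s/, /g/ (at most one coda consonant is licensed; onsets may contain at most 2 consonants).
Epenthesis after each stranded consonant: /s/ → /sə/, /g/ → /gə/.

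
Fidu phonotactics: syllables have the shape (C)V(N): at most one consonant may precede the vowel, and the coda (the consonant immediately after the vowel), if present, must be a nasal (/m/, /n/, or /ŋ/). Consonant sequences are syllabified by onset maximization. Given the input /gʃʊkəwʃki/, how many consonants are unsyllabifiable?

Syllabifying with onset maximization leaves /g/, /w/, /ʃ/ stranded (only a nasal (/m/, /n/, or /ŋ/) is licensed in coda position; onsets are limited to one consonant).

3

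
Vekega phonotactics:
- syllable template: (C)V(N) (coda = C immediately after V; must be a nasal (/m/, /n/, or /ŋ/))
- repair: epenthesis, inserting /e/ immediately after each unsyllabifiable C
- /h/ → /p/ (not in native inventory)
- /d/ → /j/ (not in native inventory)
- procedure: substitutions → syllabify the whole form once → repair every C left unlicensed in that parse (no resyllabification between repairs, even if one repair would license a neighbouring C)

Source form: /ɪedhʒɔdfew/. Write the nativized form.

Substitution: /d/ → /j/, /h/ → /p/, giving /ɪejpʒɔjfew/.
Under (C)V(N), the unsyllabifiable consonants are /j/, /p/, /j/, /w/ (only a nasal (/m/, /n/, or /ŋ/) is licensed in coda position; onsets are limited to one consonant).
Each unlicensed consonant becomes the onset of a new syllable: /j/ → /je/, /p/ → /pe/, /j/ → /je/, /w/ → /we/.

ɪejepeʒɔjefewe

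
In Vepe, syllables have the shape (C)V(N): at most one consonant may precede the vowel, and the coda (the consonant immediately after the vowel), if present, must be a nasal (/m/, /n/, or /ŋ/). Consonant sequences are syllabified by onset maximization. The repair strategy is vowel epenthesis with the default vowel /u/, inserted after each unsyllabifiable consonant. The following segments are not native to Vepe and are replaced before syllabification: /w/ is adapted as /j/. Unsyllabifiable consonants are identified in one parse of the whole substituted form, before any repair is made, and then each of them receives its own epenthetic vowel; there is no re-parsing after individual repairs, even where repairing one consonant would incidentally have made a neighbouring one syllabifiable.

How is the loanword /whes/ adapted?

Substitution: /w/ → /j/, giving /jhes/.
Under (C)V(N), the unsyllabifiable consonants are /j/, /s/ (only a nasal (/m/, /n/, or /ŋ/) is licensed in coda position; onsets are limited to one consonant).
Each unlicensed consonant becomes the onset of a new syllable: /j/ → /ju/, /s/ → /su/.

juhesu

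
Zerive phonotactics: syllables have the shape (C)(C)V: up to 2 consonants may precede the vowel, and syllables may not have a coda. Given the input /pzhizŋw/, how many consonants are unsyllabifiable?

Syllabifying with onset maximization leaves /p/, /z/, /ŋ/, /w/ stranded (no codas are permitted; onsets may contain at most 2 consonants).

4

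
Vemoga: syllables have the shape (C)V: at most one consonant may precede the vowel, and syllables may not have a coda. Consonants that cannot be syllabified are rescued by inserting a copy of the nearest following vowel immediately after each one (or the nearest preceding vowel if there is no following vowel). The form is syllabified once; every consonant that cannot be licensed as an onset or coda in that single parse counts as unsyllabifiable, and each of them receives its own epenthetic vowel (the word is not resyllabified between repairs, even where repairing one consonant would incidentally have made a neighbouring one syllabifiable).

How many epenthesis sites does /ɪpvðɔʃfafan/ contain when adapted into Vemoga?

4

The unsyllabifiable consonants are /p/, /v/, /ʃ/, /n/; each receives one epenthetic vowel.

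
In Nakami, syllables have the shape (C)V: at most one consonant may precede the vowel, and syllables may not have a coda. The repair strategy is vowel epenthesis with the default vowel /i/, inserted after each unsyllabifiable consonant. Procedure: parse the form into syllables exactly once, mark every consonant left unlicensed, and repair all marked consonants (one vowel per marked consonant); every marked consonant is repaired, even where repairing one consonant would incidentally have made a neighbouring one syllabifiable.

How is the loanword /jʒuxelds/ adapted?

Syllabifying with onset maximization leaves /j/, /l/, /d/, /s/ stranded (no codas are permitted; onsets are limited to one consonant).
Inserting the epenthetic vowel yields /j/ → /ji/, /l/ → /li/, /d/ → /di/, /s/ → /si/.

jiʒuxelidisi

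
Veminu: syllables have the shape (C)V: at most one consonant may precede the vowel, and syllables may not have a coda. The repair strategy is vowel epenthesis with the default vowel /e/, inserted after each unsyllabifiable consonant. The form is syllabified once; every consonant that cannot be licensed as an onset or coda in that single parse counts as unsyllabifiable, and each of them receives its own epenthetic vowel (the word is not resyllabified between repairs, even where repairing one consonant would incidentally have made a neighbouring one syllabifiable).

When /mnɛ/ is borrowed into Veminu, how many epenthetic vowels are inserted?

The unsyllabifiable consonants are /m/; each receives one epenthetic vowel.

1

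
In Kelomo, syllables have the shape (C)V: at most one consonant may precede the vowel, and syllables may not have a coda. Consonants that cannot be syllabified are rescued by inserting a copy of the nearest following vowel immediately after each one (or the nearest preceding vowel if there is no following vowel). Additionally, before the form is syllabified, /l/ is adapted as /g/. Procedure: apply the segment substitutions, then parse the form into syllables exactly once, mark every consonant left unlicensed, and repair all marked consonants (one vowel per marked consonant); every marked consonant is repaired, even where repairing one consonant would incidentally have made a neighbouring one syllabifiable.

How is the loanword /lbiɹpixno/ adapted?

Substitution: /l/ → /g/, giving /gbiɹpixno/.
Syllabifying with onset maximization leaves /g/, /ɹ/, /x/ stranded (no codas are permitted; onsets are limited to one consonant).
Epenthesis after each stranded consonant: /g/ → /gi/, /ɹ/ → /ɹi/, /x/ → /xo/.

gibiɹipixono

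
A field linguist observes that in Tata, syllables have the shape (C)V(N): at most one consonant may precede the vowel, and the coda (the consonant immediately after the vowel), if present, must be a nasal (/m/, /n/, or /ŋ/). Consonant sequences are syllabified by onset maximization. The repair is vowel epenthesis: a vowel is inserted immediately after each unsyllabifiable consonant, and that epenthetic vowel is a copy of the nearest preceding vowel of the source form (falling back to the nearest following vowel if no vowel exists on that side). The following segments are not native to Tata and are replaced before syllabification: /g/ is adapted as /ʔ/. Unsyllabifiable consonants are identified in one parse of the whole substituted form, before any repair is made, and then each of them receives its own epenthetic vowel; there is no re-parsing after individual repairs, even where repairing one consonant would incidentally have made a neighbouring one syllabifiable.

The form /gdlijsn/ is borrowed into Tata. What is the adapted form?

Substitution: /g/ → /ʔ/, giving /ʔdlijsn/.
Syllabifying with onset maximization leaves /ʔ/, /d/, /j/, /s/, /n/ stranded (only a nasal (/m/, /n/, or /ŋ/) is licensed in coda position; onsets are limited to one consonant).
Epenthesis after each stranded consonant: /ʔ/ → /ʔi/, /d/ → /di/, /j/ → /ji/, /s/ → /si/, /n/ → /ni/.

ʔidilijisini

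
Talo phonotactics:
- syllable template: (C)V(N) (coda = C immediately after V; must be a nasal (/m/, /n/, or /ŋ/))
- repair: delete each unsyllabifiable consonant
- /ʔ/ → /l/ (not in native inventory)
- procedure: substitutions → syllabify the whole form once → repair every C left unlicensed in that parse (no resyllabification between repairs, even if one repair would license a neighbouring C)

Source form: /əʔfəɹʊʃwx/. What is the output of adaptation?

əfəɹʊ

Substitution: /ʔ/ → /l/, giving /əlfəɹʊʃwx/.
Syllabifying with onset maximization leaves /l/, /ʃ/, /w/, /x/ stranded (only a nasal (/m/, /n/, or /ŋ/) is licensed in coda position; onsets are limited to one consonant).
Each unlicensed consonant is deleted: /l/, /ʃ/, /w/, /x/.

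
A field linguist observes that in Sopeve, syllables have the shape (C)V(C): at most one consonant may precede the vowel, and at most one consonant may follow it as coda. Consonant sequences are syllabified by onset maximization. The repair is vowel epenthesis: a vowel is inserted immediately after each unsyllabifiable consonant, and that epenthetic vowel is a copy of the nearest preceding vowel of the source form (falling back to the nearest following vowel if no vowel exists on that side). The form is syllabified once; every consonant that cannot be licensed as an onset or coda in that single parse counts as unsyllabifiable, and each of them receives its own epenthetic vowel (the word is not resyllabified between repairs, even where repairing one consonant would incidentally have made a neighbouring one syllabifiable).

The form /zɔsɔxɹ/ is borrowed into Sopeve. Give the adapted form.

zɔsɔxɹɔ

The consonants /ɹ/ cannot be parsed into a legal (C)V(C) syllable (at most one coda consonant is licensed; onsets are limited to one consonant).
Each unlicensed consonant becomes the onset of a new syllable: /ɹ/ → /ɹɔ/.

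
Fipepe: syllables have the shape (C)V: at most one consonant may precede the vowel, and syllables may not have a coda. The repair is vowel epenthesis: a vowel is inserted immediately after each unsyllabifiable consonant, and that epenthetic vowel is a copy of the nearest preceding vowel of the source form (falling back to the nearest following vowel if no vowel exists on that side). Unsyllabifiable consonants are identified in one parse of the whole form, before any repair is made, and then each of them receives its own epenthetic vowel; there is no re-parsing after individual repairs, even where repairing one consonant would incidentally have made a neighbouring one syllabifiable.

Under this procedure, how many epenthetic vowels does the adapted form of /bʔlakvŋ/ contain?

The unsyllabifiable consonants are /b/, /ʔ/, /k/, /v/, /ŋ/; each receives one epenthetic vowel.

5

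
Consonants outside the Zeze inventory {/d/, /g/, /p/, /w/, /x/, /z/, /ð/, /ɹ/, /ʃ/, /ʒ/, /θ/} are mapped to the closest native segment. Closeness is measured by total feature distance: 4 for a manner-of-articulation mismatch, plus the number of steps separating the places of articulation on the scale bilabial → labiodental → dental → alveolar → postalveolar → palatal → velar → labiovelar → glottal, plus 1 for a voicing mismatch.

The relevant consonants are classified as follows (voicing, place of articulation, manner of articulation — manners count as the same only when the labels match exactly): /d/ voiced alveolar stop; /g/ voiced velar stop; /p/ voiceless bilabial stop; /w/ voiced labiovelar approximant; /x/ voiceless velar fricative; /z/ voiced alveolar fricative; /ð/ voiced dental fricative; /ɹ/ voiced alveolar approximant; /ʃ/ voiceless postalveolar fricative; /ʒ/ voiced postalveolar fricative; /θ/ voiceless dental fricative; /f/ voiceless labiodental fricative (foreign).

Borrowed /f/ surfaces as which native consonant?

θ

/θ/ is closest: same manner (fricative), place distance 1 (labiodental→dental), same voicing; total 1. Next closest is /ð/ at distance 2.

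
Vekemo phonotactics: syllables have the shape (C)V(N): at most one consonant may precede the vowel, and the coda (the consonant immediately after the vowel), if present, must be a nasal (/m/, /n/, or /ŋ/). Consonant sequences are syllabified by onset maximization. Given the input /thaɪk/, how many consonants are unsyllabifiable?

2

The consonants /t/, /k/ cannot be parsed into a legal (C)V(N) syllable (only a nasal (/m/, /n/, or /ŋ/) is licensed in coda position; onsets are limited to one consonant).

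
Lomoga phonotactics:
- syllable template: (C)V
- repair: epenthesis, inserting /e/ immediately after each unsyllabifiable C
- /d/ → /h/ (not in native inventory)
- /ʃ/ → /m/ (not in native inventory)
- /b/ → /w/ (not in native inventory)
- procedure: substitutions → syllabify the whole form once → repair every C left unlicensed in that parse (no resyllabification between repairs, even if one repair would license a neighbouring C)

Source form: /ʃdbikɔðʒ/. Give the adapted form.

mehewikɔðeʒe

Substitution: /ʃ/ → /m/, /d/ → /h/, /b/ → /w/, giving /mhwikɔðʒ/.
Syllabifying with onset maximization leaves /m/, /h/, /ð/, /ʒ/ stranded (no codas are permitted; onsets are limited to one consonant).
Inserting the epenthetic vowel yields /m/ → /me/, /h/ → /he/, /ð/ → /ðe/, /ʒ/ → /ʒe/.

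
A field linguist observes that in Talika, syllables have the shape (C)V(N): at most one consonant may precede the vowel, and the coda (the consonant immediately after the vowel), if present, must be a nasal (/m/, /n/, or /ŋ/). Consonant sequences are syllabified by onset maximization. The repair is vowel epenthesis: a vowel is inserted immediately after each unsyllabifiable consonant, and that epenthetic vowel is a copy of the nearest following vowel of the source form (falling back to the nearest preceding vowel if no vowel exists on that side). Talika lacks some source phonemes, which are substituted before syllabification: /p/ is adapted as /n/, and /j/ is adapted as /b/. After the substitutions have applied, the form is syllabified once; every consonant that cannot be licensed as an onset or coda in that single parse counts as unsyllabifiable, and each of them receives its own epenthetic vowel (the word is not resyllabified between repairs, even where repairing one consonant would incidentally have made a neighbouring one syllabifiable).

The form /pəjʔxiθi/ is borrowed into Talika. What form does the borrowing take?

nəbiʔixiθi

Substitution: /p/ → /n/, /j/ → /b/, giving /nəbʔxiθi/.
The consonants /b/, /ʔ/ cannot be parsed into a legal (C)V(N) syllable (only a nasal (/m/, /n/, or /ŋ/) is licensed in coda position; onsets are limited to one consonant).
Each unlicensed consonant becomes the onset of a new syllable: /b/ → /bi/, /ʔ/ → /ʔi/.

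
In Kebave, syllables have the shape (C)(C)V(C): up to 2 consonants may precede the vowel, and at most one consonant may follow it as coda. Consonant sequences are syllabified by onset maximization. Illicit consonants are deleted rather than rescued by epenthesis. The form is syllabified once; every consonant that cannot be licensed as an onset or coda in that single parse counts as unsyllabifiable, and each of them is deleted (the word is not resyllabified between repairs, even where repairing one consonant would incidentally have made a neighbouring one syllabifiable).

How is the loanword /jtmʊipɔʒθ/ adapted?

Syllabifying with onset maximization leaves /j/, /θ/ stranded (at most one coda consonant is licensed; onsets may contain at most 2 consonants).
Deletion applies to /j/, /θ/.

tmʊipɔʒ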